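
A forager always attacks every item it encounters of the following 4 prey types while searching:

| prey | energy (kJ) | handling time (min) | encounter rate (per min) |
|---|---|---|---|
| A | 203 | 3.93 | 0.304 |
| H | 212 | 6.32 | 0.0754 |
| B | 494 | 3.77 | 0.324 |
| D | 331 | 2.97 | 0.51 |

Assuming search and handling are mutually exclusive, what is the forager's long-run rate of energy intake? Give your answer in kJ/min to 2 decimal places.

75.19 kJ/min

Energy encountered per unit search time: 0.304×203 + 0.0754×212 + 0.324×494 + 0.51×331 = 406.6 kJ/min.
Handling time per unit search time: 0.304×3.93 + 0.0754×6.32 + 0.324×3.77 + 0.51×2.97 = 4.407.
Rate = 406.6/(1 + 4.407) = 75.19 kJ/min.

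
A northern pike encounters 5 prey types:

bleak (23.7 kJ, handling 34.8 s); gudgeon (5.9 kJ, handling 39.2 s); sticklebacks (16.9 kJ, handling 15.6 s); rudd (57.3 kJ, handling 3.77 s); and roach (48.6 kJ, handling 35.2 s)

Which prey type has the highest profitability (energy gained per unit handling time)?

rudd

Profitability E/h (kJ/s): bleak = 23.7/34.8 = 0.681, gudgeon = 5.9/39.2 = 0.151, sticklebacks = 16.9/15.6 = 1.08, rudd = 57.3/3.77 = 15.2, roach = 48.6/35.2 = 1.38.
Ranked: rudd > roach > sticklebacks > bleak > gudgeon.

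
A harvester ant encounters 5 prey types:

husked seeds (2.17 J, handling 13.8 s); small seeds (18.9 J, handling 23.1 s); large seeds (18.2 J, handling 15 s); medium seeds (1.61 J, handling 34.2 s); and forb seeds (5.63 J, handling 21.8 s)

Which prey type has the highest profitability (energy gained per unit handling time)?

Profitability E/h (J/s): husked seeds = 2.17/13.8 = 0.157, small seeds = 18.9/23.1 = 0.818, large seeds = 18.2/15 = 1.21, medium seeds = 1.61/34.2 = 0.0471, forb seeds = 5.63/21.8 = 0.258.
Ranked: large seeds > small seeds > forb seeds > husked seeds > medium seeds.

large seeds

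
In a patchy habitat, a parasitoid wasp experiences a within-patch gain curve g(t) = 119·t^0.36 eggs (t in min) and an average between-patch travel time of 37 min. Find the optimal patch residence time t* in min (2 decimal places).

20.81 min

Optimal t* satisfies g'(t*) = g(t*)/(T + t*).
g'(t) = 0.36·119·t^-0.64. Setting 0.36·119·t^-0.64 = 119·t^0.36/(37+t) gives 0.36(37+t) = t, so 0.64·t = 0.36×37.
t* = 0.36×37/0.64 = 20.81 min.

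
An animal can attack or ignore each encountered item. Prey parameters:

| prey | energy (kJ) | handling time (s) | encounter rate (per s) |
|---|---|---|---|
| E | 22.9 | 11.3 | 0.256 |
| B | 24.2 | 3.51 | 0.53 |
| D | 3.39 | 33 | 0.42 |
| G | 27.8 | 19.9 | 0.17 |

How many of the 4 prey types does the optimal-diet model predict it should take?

1

E/h in descending order: B 6.89, E 2.03, G 1.4, D 0.103 kJ/s. The optimal diet is the largest prefix of this list for which every included type satisfies E_i/h_i > R on the types above it.
Rate on top 1: 4.484. E: 2.03 < 4.484 → exclude; stop.
Optimal diet: B — 1 of 4 types.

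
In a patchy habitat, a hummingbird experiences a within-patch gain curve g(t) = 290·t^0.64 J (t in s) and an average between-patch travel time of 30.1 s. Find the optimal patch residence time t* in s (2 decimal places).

53.51 s

Optimal t* satisfies g'(t*) = g(t*)/(T + t*).
g'(t) = 0.64·290·t^-0.36. Setting 0.64·290·t^-0.36 = 290·t^0.64/(30.1+t) gives 0.64(30.1+t) = t, so 0.36·t = 0.64×30.1.
t* = 0.64×30.1/0.36 = 53.51 s.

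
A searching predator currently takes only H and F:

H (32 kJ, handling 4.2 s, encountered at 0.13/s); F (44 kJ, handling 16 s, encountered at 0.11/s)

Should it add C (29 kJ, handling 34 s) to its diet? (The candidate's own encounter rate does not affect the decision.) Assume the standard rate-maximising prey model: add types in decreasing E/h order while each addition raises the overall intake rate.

Intake rate on the current diet: R = (0.13×32 + 0.11×44) / (1 + 0.13×4.2 + 0.11×16) = 9/3.306 = 2.722 kJ/s.
C: E/h = 29/34 = 0.8529 kJ/s.
0.8529 < 2.722, so adding C would lower the average — exclude it.

No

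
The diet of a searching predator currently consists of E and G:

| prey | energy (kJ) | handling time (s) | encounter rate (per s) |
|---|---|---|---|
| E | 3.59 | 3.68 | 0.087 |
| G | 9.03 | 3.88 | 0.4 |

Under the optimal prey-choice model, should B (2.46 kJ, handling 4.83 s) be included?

No

Intake rate on the current diet: R = (0.087×3.59 + 0.4×9.03) / (1 + 0.087×3.68 + 0.4×3.88) = 3.924/2.872 = 1.366 kJ/s.
Profitability of B: 2.46/4.83 = 0.5093 kJ/s.
0.5093 < 1.366, so adding B would lower the average — exclude it.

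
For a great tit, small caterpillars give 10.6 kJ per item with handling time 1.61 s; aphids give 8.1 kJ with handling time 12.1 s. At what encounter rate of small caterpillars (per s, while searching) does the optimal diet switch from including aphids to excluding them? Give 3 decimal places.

At the threshold, the rate on small caterpillars alone equals the profitability of aphids: λ·10.6/(1 + λ·1.61) = 8.1/12.1 = 0.6694.
Rearranging, λ(10.6 − 0.6694×1.61) = 0.6694, so λ = 0.6694/9.522 = 0.0703 per s.

0.070 per s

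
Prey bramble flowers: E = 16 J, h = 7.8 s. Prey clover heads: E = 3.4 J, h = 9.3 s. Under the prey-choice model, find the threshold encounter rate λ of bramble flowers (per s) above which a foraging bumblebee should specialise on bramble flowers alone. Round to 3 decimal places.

At the threshold, the rate on bramble flowers alone equals the profitability of clover heads: λ·16/(1 + λ·7.8) = 3.4/9.3 = 0.3656.
Rearranging, λ(16 − 0.3656×7.8) = 0.3656, so λ = 0.3656/13.15 = 0.02781 per s.

0.028 per s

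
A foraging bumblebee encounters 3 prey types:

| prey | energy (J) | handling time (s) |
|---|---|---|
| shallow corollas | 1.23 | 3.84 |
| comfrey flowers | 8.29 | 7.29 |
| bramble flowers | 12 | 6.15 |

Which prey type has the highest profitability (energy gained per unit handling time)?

In descending order of E/h:
bramble flowers: 12/6.15 = 1.95 J/s
comfrey flowers: 8.29/7.29 = 1.14 J/s
shallow corollas: 1.23/3.84 = 0.32 J/s

bramble flowers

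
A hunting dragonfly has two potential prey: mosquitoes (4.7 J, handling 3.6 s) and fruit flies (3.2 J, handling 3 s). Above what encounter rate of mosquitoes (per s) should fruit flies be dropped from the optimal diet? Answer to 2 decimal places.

At the threshold, the rate on mosquitoes alone equals the profitability of fruit flies: λ·4.7/(1 + λ·3.6) = 3.2/3 = 1.067.
Rearranging, λ(4.7 − 1.067×3.6) = 1.067, so λ = 1.067/0.86 = 1.24 per s.

1.24 per s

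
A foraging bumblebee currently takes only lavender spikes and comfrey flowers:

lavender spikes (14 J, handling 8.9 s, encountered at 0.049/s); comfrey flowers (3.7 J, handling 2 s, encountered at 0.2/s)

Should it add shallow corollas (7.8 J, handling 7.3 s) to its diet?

Yes

Current rate: (0.049×14 + 0.2×3.7)/(1 + 0.049×8.9 + 0.2×2) = 0.7766 J/s.
shallow corollas: E/h = 7.8/7.3 = 1.068 J/s.
1.068 > 0.7766, so adding shallow corollas raises the average — include it.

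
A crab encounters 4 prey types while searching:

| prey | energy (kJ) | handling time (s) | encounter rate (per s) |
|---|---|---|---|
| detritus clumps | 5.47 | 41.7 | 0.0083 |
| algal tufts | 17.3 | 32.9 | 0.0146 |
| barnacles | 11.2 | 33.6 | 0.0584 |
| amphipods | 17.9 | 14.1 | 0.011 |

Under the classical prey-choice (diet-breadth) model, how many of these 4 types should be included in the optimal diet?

E/h in descending order: amphipods 1.27, algal tufts 0.526, barnacles 0.333, detritus clumps 0.131 kJ/s. The optimal diet is the largest prefix of this list for which every included type satisfies E_i/h_i > R on the types above it.
Rate on top 1: 0.1705. algal tufts: 0.526 > 0.1705 → include.
Rate on top 2: 0.2748. barnacles: 0.333 > 0.2748 → include.
Rate on top 3: 0.3067. detritus clumps: 0.131 < 0.3067 → exclude; stop.
Optimal diet: amphipods, algal tufts, barnacles — 3 of 4 types.

3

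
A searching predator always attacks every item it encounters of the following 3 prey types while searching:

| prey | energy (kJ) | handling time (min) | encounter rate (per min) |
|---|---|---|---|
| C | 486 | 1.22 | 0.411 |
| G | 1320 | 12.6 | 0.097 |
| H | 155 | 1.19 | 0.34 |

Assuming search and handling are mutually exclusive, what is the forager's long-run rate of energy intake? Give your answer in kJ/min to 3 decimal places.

R = Σλ_iE_i / (1 + Σλ_ih_i)
Numerator: 0.411×486 + 0.097×1320 + 0.34×155 = 380.5
Denominator: 1 + 0.411×1.22 + 0.097×12.6 + 0.34×1.19 = 3.128
R = 380.5/3.128 = 121.6 kJ/min

121.630 kJ/min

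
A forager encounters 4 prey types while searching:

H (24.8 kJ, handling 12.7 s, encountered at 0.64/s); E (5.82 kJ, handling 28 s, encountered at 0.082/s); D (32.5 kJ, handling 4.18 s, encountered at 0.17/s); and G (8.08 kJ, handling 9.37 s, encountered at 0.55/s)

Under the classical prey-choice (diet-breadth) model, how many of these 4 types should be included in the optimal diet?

E/h in descending order: D 7.78, H 1.95, G 0.862, E 0.208 kJ/s. The optimal diet is the largest prefix of this list for which every included type satisfies E_i/h_i > R on the types above it.
Rate on top 1: 3.23. H: 1.95 < 3.23 → exclude; stop.
Optimal diet: D — 1 of 4 types.

1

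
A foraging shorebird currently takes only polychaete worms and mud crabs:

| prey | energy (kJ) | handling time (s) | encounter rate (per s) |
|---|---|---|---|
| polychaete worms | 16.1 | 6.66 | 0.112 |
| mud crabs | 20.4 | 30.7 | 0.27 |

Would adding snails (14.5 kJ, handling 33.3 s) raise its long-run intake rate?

No

On polychaete worms and mud crabs alone, R = ΣλE/(1+Σλh) = 7.311/10.03 = 0.7286 kJ/s.
snails: E/h = 14.5/33.3 = 0.4354 kJ/s.
0.4354 < 0.7286, so adding snails would lower the average — exclude it.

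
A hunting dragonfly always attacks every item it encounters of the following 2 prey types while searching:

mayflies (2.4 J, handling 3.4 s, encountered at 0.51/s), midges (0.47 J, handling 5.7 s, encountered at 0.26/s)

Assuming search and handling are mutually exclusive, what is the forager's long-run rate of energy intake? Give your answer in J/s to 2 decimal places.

0.32 J/s

R = (0.51×2.4 + 0.26×0.47) / (1 + 0.51×3.4 + 0.26×5.7) = 1.346/4.216 = 0.3193 J/s.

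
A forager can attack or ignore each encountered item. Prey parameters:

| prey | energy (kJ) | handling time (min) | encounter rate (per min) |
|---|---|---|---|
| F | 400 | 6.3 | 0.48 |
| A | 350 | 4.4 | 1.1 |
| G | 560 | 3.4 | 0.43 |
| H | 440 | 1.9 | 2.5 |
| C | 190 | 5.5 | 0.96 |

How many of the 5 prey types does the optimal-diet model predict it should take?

1

Rank by E/h (kJ/min): H 232, G 165, A 79.5, F 63.5, C 34.5. Include each in turn until the next type's E/h falls below the running intake rate.
Rate on top 1: 191.3. G: 165 < 191.3 → exclude; stop.
Optimal diet: H — 1 of 5 types.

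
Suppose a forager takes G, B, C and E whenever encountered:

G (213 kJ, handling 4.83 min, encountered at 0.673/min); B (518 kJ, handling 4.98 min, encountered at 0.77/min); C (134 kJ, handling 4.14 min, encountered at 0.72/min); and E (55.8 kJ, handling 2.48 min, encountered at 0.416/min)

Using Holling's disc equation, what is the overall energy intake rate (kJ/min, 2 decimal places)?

54.71 kJ/min

R = Σλ_iE_i / (1 + Σλ_ih_i)
Numerator: 0.673×213 + 0.77×518 + 0.72×134 + 0.416×55.8 = 661.9
Denominator: 1 + 0.673×4.83 + 0.77×4.98 + 0.72×4.14 + 0.416×2.48 = 12.1
R = 661.9/12.1 = 54.71 kJ/min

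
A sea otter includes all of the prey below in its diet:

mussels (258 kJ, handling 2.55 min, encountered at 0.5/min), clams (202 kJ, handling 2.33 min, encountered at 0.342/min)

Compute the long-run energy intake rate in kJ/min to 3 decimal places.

64.483 kJ/min

R = (0.5×258 + 0.342×202) / (1 + 0.5×2.55 + 0.342×2.33) = 198.1/3.072 = 64.48 kJ/min.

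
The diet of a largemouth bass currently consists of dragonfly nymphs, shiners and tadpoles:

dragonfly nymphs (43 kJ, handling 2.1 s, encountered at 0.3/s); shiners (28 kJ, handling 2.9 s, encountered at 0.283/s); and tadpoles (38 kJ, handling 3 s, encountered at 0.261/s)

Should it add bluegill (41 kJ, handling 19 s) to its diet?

No

Intake rate on the current diet: R = (0.3×43 + 0.283×28 + 0.261×38) / (1 + 0.3×2.1 + 0.283×2.9 + 0.261×3) = 30.74/3.234 = 9.507 kJ/s.
Profitability of bluegill: 41/19 = 2.158 kJ/s.
2.158 < 9.507, so adding bluegill would lower the average — exclude it.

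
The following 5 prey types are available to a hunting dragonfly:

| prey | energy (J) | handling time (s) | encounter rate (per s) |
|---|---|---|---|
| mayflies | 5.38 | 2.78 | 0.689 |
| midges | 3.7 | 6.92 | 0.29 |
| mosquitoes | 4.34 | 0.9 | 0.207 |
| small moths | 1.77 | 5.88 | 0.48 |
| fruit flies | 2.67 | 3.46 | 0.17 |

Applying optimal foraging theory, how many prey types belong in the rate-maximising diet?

2

Profitabilities (E/h, J/s): mosquitoes 4.82, mayflies 1.94, fruit flies 0.772, midges 0.535, small moths 0.301. Add prey in this order while the next type's profitability exceeds the intake rate on those already taken.
Rate on top 1: 0.7573. mayflies: 1.94 > 0.7573 → include.
Rate on top 2: 1.485. fruit flies: 0.772 < 1.485 → exclude; stop.
Optimal diet: mosquitoes, mayflies — 2 of 5 types.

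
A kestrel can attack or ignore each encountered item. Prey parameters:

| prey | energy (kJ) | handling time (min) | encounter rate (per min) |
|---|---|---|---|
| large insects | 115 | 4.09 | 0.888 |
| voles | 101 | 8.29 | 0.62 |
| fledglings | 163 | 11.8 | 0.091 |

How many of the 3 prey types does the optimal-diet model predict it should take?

Profitabilities (E/h, kJ/min): large insects 28.1, fledglings 13.8, voles 12.2. Add prey in this order while the next type's profitability exceeds the intake rate on those already taken.
Rate on top 1: 22.05. fledglings: 13.8 < 22.05 → exclude; stop.
Optimal diet: large insects — 1 of 3 types.

1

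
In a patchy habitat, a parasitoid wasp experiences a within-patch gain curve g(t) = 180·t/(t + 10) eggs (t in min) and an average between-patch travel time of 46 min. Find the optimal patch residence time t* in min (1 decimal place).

Optimal t* satisfies g'(t*) = g(t*)/(T + t*).
g'(t) = 180·10/(t + 10)². Setting 180·10/(t+10)² = 180t/[(t+10)(46+t)] gives 10(46+t) = t(t+10), so t² = 10×46 = 460.
t* = √460 = 21.45 min.

21.4 min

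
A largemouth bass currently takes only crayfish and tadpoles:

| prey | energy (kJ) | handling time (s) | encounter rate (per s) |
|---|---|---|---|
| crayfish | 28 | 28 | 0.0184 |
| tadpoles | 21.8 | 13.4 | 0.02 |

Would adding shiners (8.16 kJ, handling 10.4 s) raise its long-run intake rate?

Yes

On crayfish and tadpoles alone, R = ΣλE/(1+Σλh) = 0.9512/1.783 = 0.5334 kJ/s.
shiners: E/h = 8.16/10.4 = 0.7846 kJ/s.
0.7846 > 0.5334, so adding shiners raises the average — include it.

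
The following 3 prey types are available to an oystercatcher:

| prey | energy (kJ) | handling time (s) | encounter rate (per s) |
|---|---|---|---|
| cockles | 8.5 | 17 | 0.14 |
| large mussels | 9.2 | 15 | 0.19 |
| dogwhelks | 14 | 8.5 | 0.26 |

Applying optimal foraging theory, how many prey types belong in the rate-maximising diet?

1

Profitabilities (E/h, kJ/s): dogwhelks 1.65, large mussels 0.613, cockles 0.5. Add prey in this order while the next type's profitability exceeds the intake rate on those already taken.
Rate on top 1: 1.134. large mussels: 0.613 < 1.134 → exclude; stop.
Optimal diet: dogwhelks — 1 of 3 types.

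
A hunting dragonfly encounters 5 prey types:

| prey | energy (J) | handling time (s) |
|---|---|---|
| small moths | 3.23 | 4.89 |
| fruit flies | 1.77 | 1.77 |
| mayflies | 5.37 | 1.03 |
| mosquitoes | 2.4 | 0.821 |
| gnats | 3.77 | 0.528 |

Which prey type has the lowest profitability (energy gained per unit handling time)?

Profitability E/h (J/s): small moths = 3.23/4.89 = 0.661, fruit flies = 1.77/1.77 = 1, mayflies = 5.37/1.03 = 5.21, mosquitoes = 2.4/0.821 = 2.92, gnats = 3.77/0.528 = 7.14.
Ranked: gnats > mayflies > mosquitoes > fruit flies > small moths.

small moths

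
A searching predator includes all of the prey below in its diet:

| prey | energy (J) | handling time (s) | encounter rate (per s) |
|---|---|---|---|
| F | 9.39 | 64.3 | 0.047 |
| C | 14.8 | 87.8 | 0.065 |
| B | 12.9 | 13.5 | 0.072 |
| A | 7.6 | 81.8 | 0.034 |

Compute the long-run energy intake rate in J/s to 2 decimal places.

0.19 J/s

Energy encountered per unit search time: 0.047×9.39 + 0.065×14.8 + 0.072×12.9 + 0.034×7.6 = 2.591 J/s.
Handling time per unit search time: 0.047×64.3 + 0.065×87.8 + 0.072×13.5 + 0.034×81.8 = 12.48.
Rate = 2.591/(1 + 12.48) = 0.1921 J/s.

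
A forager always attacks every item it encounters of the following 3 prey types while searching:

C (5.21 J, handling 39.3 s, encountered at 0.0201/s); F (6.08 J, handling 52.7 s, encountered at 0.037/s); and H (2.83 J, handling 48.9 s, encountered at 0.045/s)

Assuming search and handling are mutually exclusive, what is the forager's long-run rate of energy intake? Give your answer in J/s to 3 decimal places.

0.077 J/s

R = (0.0201×5.21 + 0.037×6.08 + 0.045×2.83) / (1 + 0.0201×39.3 + 0.037×52.7 + 0.045×48.9) = 0.457/5.94 = 0.07694 J/s.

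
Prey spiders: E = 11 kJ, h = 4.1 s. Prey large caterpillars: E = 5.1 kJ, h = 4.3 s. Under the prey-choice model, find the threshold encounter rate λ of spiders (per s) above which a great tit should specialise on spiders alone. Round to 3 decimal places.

Drop large caterpillars once their profitability E₂/h₂ falls below the rate achievable on spiders alone: E₂/h₂ = λE₁/(1 + λh₁).
Solve for λ: λE₁h₂ = E₂(1 + λh₁) → λ(E₁h₂ − E₂h₁) = E₂ → λ = E₂/(E₁h₂ − E₂h₁).
λ = 5.1/(11×4.3 − 5.1×4.1) = 5.1/26.39 = 0.1933 per s.

0.193 per s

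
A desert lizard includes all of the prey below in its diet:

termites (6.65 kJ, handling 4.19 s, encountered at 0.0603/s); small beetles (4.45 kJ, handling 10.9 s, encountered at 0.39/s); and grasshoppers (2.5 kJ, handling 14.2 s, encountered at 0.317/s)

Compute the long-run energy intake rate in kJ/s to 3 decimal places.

R = Σλ_iE_i / (1 + Σλ_ih_i)
Numerator: 0.0603×6.65 + 0.39×4.45 + 0.317×2.5 = 2.929
Denominator: 1 + 0.0603×4.19 + 0.39×10.9 + 0.317×14.2 = 10.01
R = 2.929/10.01 = 0.2928 kJ/s

0.293 kJ/s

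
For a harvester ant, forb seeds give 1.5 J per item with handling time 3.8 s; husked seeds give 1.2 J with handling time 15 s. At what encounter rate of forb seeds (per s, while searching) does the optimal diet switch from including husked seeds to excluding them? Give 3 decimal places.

The zero-one rule: include husked seeds iff E₂/h₂ > λE₁/(1+λh₁). Equality gives the switch point.
λE₁h₂ = E₂ + λE₂h₁ ⇒ λ = E₂/(E₁h₂ − E₂h₁) = 1.2/(22.5 − 4.56) = 0.06689 per s.

0.067 per s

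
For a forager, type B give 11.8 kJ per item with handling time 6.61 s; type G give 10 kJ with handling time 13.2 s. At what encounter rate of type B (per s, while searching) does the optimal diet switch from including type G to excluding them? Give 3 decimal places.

0.112 per s

At the threshold, the rate on type B alone equals the profitability of type G: λ·11.8/(1 + λ·6.61) = 10/13.2 = 0.7576.
Rearranging, λ(11.8 − 0.7576×6.61) = 0.7576, so λ = 0.7576/6.792 = 0.1115 per s.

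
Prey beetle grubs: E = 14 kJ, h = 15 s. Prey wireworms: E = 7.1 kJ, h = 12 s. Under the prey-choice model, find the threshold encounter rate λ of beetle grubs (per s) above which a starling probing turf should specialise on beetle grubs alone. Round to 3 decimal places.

0.115 per s

Drop wireworms once their profitability E₂/h₂ falls below the rate achievable on beetle grubs alone: E₂/h₂ = λE₁/(1 + λh₁).
Solve for λ: λE₁h₂ = E₂(1 + λh₁) → λ(E₁h₂ − E₂h₁) = E₂ → λ = E₂/(E₁h₂ − E₂h₁).
λ = 7.1/(14×12 − 7.1×15) = 7.1/61.5 = 0.1154 per s.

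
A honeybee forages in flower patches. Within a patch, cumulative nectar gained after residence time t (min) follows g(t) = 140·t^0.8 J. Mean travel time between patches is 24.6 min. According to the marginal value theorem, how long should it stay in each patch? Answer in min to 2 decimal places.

98.40 min

By the marginal value theorem, leave when the instantaneous gain rate g'(t) equals the habitat-wide average g(t)/(T + t).
g'(t) = 0.8·140·t^-0.2. Setting 0.8·140·t^-0.2 = 140·t^0.8/(24.6+t) gives 0.8(24.6+t) = t, so 0.20·t = 0.8×24.6.
t* = 0.8×24.6/0.20 = 98.4 min.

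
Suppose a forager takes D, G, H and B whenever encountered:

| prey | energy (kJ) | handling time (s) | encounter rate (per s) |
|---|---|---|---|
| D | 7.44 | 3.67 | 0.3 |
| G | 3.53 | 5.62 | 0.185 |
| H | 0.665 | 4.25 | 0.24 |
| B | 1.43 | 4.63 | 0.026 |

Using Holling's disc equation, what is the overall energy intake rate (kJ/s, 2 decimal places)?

0.72 kJ/s

Energy encountered per unit search time: 0.3×7.44 + 0.185×3.53 + 0.24×0.665 + 0.026×1.43 = 3.082 kJ/s.
Handling time per unit search time: 0.3×3.67 + 0.185×5.62 + 0.24×4.25 + 0.026×4.63 = 3.281.
Rate = 3.082/(1 + 3.281) = 0.7199 kJ/s.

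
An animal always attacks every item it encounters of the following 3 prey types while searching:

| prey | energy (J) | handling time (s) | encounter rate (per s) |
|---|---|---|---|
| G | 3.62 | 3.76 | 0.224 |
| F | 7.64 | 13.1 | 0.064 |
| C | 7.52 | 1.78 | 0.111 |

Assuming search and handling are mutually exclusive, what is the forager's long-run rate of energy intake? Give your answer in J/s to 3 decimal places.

0.742 J/s

R = Σλ_iE_i / (1 + Σλ_ih_i)
Numerator: 0.224×3.62 + 0.064×7.64 + 0.111×7.52 = 2.135
Denominator: 1 + 0.224×3.76 + 0.064×13.1 + 0.111×1.78 = 2.878
R = 2.135/2.878 = 0.7416 J/s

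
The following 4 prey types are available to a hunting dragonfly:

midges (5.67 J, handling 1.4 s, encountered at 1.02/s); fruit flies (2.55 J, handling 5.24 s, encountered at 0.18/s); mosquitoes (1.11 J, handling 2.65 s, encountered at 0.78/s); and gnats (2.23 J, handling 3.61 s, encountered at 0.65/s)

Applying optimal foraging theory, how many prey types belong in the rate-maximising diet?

1

E/h in descending order: midges 4.05, gnats 0.618, fruit flies 0.487, mosquitoes 0.419 J/s. The optimal diet is the largest prefix of this list for which every included type satisfies E_i/h_i > R on the types above it.
Rate on top 1: 2.382. gnats: 0.618 < 2.382 → exclude; stop.
Optimal diet: midges — 1 of 4 types.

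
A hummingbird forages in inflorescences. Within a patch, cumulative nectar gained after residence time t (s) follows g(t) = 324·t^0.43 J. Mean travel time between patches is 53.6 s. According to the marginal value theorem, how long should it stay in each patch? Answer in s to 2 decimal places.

Optimal t* satisfies g'(t*) = g(t*)/(T + t*).
g'(t) = 0.43·324·t^-0.57. Setting 0.43·324·t^-0.57 = 324·t^0.43/(53.6+t) gives 0.43(53.6+t) = t, so 0.57·t = 0.43×53.6.
t* = 0.43×53.6/0.57 = 40.44 s.

40.44 s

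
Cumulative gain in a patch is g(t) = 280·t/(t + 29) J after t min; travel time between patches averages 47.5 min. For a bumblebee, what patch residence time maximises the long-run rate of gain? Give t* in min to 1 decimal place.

Optimal t* satisfies g'(t*) = g(t*)/(T + t*).
g'(t) = 280·29/(t + 29)². Setting 280·29/(t+29)² = 280t/[(t+29)(47.5+t)] gives 29(47.5+t) = t(t+29), so t² = 29×47.5 = 1378.
t* = √1378 = 37.11 min.

37.1 min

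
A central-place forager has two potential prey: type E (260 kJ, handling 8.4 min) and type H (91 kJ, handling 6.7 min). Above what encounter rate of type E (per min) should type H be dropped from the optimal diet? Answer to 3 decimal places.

0.093 per min

The zero-one rule: include type H iff E₂/h₂ > λE₁/(1+λh₁). Equality gives the switch point.
λE₁h₂ = E₂ + λE₂h₁ ⇒ λ = E₂/(E₁h₂ − E₂h₁) = 91/(1742 − 764.4) = 0.09309 per min.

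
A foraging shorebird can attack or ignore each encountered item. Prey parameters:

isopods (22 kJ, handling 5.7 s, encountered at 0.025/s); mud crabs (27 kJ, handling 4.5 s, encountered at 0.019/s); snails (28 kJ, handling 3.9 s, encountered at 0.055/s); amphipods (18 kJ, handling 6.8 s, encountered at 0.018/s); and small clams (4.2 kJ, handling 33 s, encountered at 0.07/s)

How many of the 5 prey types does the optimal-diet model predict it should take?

Rank by E/h (kJ/s): snails 7.18, mud crabs 6, isopods 3.86, amphipods 2.65, small clams 0.127. Include each in turn until the next type's E/h falls below the running intake rate.
Rate on top 1: 1.268. mud crabs: 6 > 1.268 → include.
Rate on top 2: 1.579. isopods: 3.86 > 1.579 → include.
Rate on top 3: 1.805. amphipods: 2.65 > 1.805 → include.
Rate on top 4: 1.87. small clams: 0.127 < 1.87 → exclude; stop.
Optimal diet: snails, mud crabs, isopods, amphipods — 4 of 5 types.

4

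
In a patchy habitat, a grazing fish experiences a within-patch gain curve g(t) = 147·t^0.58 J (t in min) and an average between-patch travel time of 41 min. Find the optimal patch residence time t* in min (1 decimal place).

Maximise g(t)/(T+t): set derivative to zero → g'(t)(T+t) = g(t).
g'(t) = 0.58·147·t^-0.42. Setting 0.58·147·t^-0.42 = 147·t^0.58/(41+t) gives 0.58(41+t) = t, so 0.42·t = 0.58×41.
t* = 0.58×41/0.42 = 56.62 min.

56.6 min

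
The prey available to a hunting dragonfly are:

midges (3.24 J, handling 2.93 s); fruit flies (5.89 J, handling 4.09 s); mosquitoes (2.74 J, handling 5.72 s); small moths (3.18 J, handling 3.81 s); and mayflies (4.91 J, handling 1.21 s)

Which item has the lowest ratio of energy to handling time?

In descending order of E/h:
mayflies: 4.91/1.21 = 4.06 J/s
fruit flies: 5.89/4.09 = 1.44 J/s
midges: 3.24/2.93 = 1.11 J/s
small moths: 3.18/3.81 = 0.835 J/s
mosquitoes: 2.74/5.72 = 0.479 J/s

mosquitoes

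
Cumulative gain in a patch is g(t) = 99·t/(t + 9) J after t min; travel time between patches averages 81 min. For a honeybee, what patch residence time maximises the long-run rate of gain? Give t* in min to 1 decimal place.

Maximise g(t)/(T+t): set derivative to zero → g'(t)(T+t) = g(t).
g'(t) = 99·9/(t + 9)². Setting 99·9/(t+9)² = 99t/[(t+9)(81+t)] gives 9(81+t) = t(t+9), so t² = 9×81 = 729.
t* = √729 = 27 min.

27.0 min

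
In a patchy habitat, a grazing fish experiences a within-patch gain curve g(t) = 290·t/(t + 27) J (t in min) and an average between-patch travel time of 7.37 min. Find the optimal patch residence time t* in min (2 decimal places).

14.11 min

Maximise g(t)/(T+t): set derivative to zero → g'(t)(T+t) = g(t).
g'(t) = 290·27/(t + 27)². Setting 290·27/(t+27)² = 290t/[(t+27)(7.37+t)] gives 27(7.37+t) = t(t+27), so t² = 27×7.37 = 199.
t* = √199 = 14.11 min.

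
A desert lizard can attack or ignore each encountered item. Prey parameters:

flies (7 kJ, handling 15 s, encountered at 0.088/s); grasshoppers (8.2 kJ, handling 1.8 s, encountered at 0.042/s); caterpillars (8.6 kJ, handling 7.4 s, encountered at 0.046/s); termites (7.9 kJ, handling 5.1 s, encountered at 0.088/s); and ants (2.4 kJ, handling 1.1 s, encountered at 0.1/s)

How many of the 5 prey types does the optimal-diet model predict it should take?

4

Rank by E/h (kJ/s): grasshoppers 4.56, ants 2.18, termites 1.55, caterpillars 1.16, flies 0.467. Include each in turn until the next type's E/h falls below the running intake rate.
Rate on top 1: 0.3202. ants: 2.18 > 0.3202 → include.
Rate on top 2: 0.4929. termites: 1.55 > 0.4929 → include.
Rate on top 3: 0.7829. caterpillars: 1.16 > 0.7829 → include.
Rate on top 4: 0.8483. flies: 0.467 < 0.8483 → exclude; stop.
Optimal diet: grasshoppers, ants, termites, caterpillars — 4 of 5 types.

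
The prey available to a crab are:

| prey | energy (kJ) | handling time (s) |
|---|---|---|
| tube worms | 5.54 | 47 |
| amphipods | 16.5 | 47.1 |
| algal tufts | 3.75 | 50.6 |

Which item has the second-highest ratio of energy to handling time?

In descending order of E/h:
amphipods: 16.5/47.1 = 0.35 kJ/s
tube worms: 5.54/47 = 0.118 kJ/s
algal tufts: 3.75/50.6 = 0.0741 kJ/s

tube worms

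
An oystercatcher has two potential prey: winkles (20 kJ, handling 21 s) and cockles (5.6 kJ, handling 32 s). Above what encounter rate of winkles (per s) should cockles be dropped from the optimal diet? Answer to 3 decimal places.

0.011 per s

The zero-one rule: include cockles iff E₂/h₂ > λE₁/(1+λh₁). Equality gives the switch point.
λE₁h₂ = E₂ + λE₂h₁ ⇒ λ = E₂/(E₁h₂ − E₂h₁) = 5.6/(640 − 117.6) = 0.01072 per s.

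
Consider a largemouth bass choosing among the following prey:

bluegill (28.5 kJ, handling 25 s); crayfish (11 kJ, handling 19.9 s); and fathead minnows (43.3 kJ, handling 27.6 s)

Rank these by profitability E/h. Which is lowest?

crayfish

In descending order of E/h:
fathead minnows: 43.3/27.6 = 1.57 kJ/s
bluegill: 28.5/25 = 1.14 kJ/s
crayfish: 11/19.9 = 0.553 kJ/s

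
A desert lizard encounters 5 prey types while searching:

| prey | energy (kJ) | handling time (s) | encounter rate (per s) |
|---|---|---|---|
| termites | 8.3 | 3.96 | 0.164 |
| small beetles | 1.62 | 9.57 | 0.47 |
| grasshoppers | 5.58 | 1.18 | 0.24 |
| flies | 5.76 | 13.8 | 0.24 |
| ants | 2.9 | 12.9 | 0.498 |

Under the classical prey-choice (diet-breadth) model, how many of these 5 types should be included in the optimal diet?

2

E/h in descending order: grasshoppers 4.73, termites 2.1, flies 0.417, ants 0.225, small beetles 0.169 kJ/s. The optimal diet is the largest prefix of this list for which every included type satisfies E_i/h_i > R on the types above it.
Rate on top 1: 1.044. termites: 2.1 > 1.044 → include.
Rate on top 2: 1.397. flies: 0.417 < 1.397 → exclude; stop.
Optimal diet: grasshoppers, termites — 2 of 5 types.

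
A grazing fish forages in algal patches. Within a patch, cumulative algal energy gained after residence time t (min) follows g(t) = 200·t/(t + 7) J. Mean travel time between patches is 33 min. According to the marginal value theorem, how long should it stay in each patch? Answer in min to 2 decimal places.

By the marginal value theorem, leave when the instantaneous gain rate g'(t) equals the habitat-wide average g(t)/(T + t).
g'(t) = 200·7/(t + 7)². Setting 200·7/(t+7)² = 200t/[(t+7)(33+t)] gives 7(33+t) = t(t+7), so t² = 7×33 = 231.
t* = √231 = 15.2 min.

15.20 min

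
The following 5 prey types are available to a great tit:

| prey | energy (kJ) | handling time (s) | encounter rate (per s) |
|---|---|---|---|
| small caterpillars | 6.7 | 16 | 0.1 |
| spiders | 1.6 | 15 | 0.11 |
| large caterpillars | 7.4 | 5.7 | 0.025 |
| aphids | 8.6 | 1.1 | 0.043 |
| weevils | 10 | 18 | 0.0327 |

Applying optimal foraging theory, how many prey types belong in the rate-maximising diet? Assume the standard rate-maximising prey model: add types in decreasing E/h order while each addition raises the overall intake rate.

3

Profitabilities (E/h, kJ/s): aphids 7.82, large caterpillars 1.3, weevils 0.556, small caterpillars 0.419, spiders 0.107. Add prey in this order while the next type's profitability exceeds the intake rate on those already taken.
Rate on top 1: 0.3531. large caterpillars: 1.3 > 0.3531 → include.
Rate on top 2: 0.4663. weevils: 0.556 > 0.4663 → include.
Rate on top 3: 0.4958. small caterpillars: 0.419 < 0.4958 → exclude; stop.
Optimal diet: aphids, large caterpillars, weevils — 3 of 5 types.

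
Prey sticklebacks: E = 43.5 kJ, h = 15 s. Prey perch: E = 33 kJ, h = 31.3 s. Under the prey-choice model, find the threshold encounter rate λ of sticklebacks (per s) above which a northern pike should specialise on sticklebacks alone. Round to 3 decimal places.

0.038 per s

Drop perch once their profitability E₂/h₂ falls below the rate achievable on sticklebacks alone: E₂/h₂ = λE₁/(1 + λh₁).
Solve for λ: λE₁h₂ = E₂(1 + λh₁) → λ(E₁h₂ − E₂h₁) = E₂ → λ = E₂/(E₁h₂ − E₂h₁).
λ = 33/(43.5×31.3 − 33×15) = 33/866.5 = 0.03808 per s.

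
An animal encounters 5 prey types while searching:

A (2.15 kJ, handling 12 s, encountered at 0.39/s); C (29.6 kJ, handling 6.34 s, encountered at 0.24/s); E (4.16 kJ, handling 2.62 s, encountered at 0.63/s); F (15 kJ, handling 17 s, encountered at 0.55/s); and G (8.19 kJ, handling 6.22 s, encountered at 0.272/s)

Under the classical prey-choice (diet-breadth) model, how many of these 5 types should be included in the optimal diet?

E/h in descending order: C 4.67, E 1.59, G 1.32, F 0.882, A 0.179 kJ/s. The optimal diet is the largest prefix of this list for which every included type satisfies E_i/h_i > R on the types above it.
Rate on top 1: 2.817. E: 1.59 < 2.817 → exclude; stop.
Optimal diet: C — 1 of 5 types.

1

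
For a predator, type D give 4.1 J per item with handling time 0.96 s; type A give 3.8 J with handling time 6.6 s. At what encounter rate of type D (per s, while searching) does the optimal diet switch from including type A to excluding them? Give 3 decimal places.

0.162 per s

The zero-one rule: include type A iff E₂/h₂ > λE₁/(1+λh₁). Equality gives the switch point.
λE₁h₂ = E₂ + λE₂h₁ ⇒ λ = E₂/(E₁h₂ − E₂h₁) = 3.8/(27.06 − 3.648) = 0.1623 per s.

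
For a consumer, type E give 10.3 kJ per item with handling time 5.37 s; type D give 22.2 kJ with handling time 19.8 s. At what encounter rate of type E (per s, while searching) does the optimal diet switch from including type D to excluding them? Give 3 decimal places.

The zero-one rule: include type D iff E₂/h₂ > λE₁/(1+λh₁). Equality gives the switch point.
λE₁h₂ = E₂ + λE₂h₁ ⇒ λ = E₂/(E₁h₂ − E₂h₁) = 22.2/(203.9 − 119.2) = 0.262 per s.

0.262 per s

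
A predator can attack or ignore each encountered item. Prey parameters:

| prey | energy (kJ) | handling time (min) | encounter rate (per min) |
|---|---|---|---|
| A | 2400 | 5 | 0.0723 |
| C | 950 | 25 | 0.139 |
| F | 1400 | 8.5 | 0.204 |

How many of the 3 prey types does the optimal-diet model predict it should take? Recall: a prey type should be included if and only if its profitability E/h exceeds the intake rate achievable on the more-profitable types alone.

Profitabilities (E/h, kJ/min): A 480, F 165, C 38. Add prey in this order while the next type's profitability exceeds the intake rate on those already taken.
Rate on top 1: 127.4. F: 165 > 127.4 → include.
Rate on top 2: 148.3. C: 38 < 148.3 → exclude; stop.
Optimal diet: A, F — 2 of 3 types.

2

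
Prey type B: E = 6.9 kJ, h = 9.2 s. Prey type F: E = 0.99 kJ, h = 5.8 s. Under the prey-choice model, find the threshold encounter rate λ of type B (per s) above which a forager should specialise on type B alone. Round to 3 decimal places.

0.032 per s

Drop type F once their profitability E₂/h₂ falls below the rate achievable on type B alone: E₂/h₂ = λE₁/(1 + λh₁).
Solve for λ: λE₁h₂ = E₂(1 + λh₁) → λ(E₁h₂ − E₂h₁) = E₂ → λ = E₂/(E₁h₂ − E₂h₁).
λ = 0.99/(6.9×5.8 − 0.99×9.2) = 0.99/30.91 = 0.03203 per s.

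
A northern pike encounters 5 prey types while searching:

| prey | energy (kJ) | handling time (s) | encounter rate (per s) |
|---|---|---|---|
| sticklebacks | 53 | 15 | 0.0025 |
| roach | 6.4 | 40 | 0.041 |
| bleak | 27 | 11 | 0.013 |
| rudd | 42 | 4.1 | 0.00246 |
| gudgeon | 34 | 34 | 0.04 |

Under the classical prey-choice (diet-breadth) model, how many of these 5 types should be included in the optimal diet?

Rank by E/h (kJ/s): rudd 10.2, sticklebacks 3.53, bleak 2.45, gudgeon 1, roach 0.16. Include each in turn until the next type's E/h falls below the running intake rate.
Rate on top 1: 0.1023. sticklebacks: 3.53 > 0.1023 → include.
Rate on top 2: 0.2251. bleak: 2.45 > 0.2251 → include.
Rate on top 3: 0.4929. gudgeon: 1 > 0.4929 → include.
Rate on top 4: 0.7633. roach: 0.16 < 0.7633 → exclude; stop.
Optimal diet: rudd, sticklebacks, bleak, gudgeon — 4 of 5 types.

4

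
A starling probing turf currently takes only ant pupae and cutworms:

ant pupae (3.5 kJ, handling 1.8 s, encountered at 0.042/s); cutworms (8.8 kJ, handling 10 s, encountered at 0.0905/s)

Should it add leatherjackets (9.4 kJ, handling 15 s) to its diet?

On ant pupae and cutworms alone, R = ΣλE/(1+Σλh) = 0.9434/1.981 = 0.4763 kJ/s.
Profitability of leatherjackets: 9.4/15 = 0.6267 kJ/s.
0.6267 > 0.4763, so adding leatherjackets raises the average — include it.

Yes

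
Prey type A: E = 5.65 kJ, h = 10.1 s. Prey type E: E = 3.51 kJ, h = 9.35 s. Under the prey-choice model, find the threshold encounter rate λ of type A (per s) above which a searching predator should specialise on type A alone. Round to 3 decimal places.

0.202 per s

Drop type E once their profitability E₂/h₂ falls below the rate achievable on type A alone: E₂/h₂ = λE₁/(1 + λh₁).
Solve for λ: λE₁h₂ = E₂(1 + λh₁) → λ(E₁h₂ − E₂h₁) = E₂ → λ = E₂/(E₁h₂ − E₂h₁).
λ = 3.51/(5.65×9.35 − 3.51×10.1) = 3.51/17.38 = 0.202 per s.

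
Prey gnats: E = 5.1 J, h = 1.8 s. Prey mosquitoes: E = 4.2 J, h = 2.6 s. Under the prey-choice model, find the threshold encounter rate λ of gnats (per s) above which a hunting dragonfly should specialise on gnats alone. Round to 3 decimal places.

At the threshold, the rate on gnats alone equals the profitability of mosquitoes: λ·5.1/(1 + λ·1.8) = 4.2/2.6 = 1.615.
Rearranging, λ(5.1 − 1.615×1.8) = 1.615, so λ = 1.615/2.192 = 0.7368 per s.

0.737 per s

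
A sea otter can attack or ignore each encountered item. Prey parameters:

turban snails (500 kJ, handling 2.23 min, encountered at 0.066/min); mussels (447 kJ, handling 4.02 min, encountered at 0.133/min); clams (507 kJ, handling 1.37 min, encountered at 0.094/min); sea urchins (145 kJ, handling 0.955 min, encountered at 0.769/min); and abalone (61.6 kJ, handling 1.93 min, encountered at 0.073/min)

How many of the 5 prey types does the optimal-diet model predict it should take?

Profitabilities (E/h, kJ/min): clams 370, turban snails 224, sea urchins 152, mussels 111, abalone 31.9. Add prey in this order while the next type's profitability exceeds the intake rate on those already taken.
Rate on top 1: 42.22. turban snails: 224 > 42.22 → include.
Rate on top 2: 63.21. sea urchins: 152 > 63.21 → include.
Rate on top 3: 95.59. mussels: 111 > 95.59 → include.
Rate on top 4: 98.87. abalone: 31.9 < 98.87 → exclude; stop.
Optimal diet: clams, turban snails, sea urchins, mussels — 4 of 5 types.

4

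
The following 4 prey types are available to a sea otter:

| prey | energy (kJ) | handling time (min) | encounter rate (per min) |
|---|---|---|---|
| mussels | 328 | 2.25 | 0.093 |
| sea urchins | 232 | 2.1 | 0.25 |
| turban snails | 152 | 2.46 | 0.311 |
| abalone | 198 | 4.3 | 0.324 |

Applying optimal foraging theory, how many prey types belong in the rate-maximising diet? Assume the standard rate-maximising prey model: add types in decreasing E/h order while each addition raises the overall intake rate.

Profitabilities (E/h, kJ/min): mussels 146, sea urchins 110, turban snails 61.8, abalone 46. Add prey in this order while the next type's profitability exceeds the intake rate on those already taken.
Rate on top 1: 25.23. sea urchins: 110 > 25.23 → include.
Rate on top 2: 51.03. turban snails: 61.8 > 51.03 → include.
Rate on top 3: 54.33. abalone: 46 < 54.33 → exclude; stop.
Optimal diet: mussels, sea urchins, turban snails — 3 of 4 types.

3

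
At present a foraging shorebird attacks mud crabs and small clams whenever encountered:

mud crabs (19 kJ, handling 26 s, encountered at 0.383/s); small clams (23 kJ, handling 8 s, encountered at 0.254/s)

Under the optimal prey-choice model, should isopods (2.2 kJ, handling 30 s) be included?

Intake rate on the current diet: R = (0.383×19 + 0.254×23) / (1 + 0.383×26 + 0.254×8) = 13.12/12.99 = 1.01 kJ/s.
Profitability of isopods: 2.2/30 = 0.07333 kJ/s.
Since 0.07333 < R, time spent handling isopods is better spent searching.

No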